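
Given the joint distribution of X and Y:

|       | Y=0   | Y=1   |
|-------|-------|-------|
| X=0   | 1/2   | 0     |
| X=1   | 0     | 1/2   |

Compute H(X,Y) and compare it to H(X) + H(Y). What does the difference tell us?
Marginal P(X) (row sums):
  P(X=0) = 1/2 + 0 = 1/2
  P(X=1) = 0 + 1/2 = 1/2
Marginal P(Y) (column sums):
  P(Y=0) = 1/2 + 0 = 1/2
  P(Y=1) = 0 + 1/2 = 1/2

H(X,Y) = -[(1/2)·log₂(1/2) + (1/2)·log₂(1/2)]
  = 0.5000 + 0.5000
  = 1.0000 bits
H(X) = -[(1/2)·log₂(1/2) + (1/2)·log₂(1/2)]
  = 0.5000 + 0.5000
  = 1.0000 bits
H(Y) = -[(1/2)·log₂(1/2) + (1/2)·log₂(1/2)]
  = 0.5000 + 0.5000
  = 1.0000 bits

H(X) + H(Y) = 1.0000 + 1.0000 = 2.0000 bits
Difference: H(X) + H(Y) - H(X,Y) = 2.0000 - 1.0000 = 1.0000 bits = I(X;Y)

The difference is the mutual information; it is positive here, so X and Y are dependent (knowing one reduces uncertainty about the other by 1.0000 bits).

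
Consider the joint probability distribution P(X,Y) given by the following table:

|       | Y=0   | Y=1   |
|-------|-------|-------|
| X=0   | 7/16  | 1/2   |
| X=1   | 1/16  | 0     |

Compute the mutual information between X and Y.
Marginal P(X) (row sums):
  P(X=0) = 7/16 + 1/2 = 15/16
  P(X=1) = 1/16 + 0 = 1/16
Marginal P(Y) (column sums):
  P(Y=0) = 7/16 + 1/16 = 1/2
  P(Y=1) = 1/2 + 0 = 1/2

H(X) = -[(15/16)·log₂(15/16) + (1/16)·log₂(1/16)]
  = 0.0873 + 0.2500
  = 0.3373 bits
H(Y) = -[(1/2)·log₂(1/2) + (1/2)·log₂(1/2)]
  = 0.5000 + 0.5000
  = 1.0000 bits
H(X,Y) = -[(7/16)·log₂(7/16) + (1/2)·log₂(1/2) + (1/16)·log₂(1/16)]
  = 0.5218 + 0.5000 + 0.2500
  = 1.2718 bits

I(X;Y) = H(X) + H(Y) - H(X,Y)
  = 0.3373 + 1.0000 - 1.2718
  = 0.0655 bits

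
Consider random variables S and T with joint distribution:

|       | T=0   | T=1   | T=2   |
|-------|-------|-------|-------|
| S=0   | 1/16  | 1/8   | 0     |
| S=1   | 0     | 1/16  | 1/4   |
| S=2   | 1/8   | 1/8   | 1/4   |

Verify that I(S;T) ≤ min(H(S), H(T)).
Marginal P(S) (row sums):
  P(S=0) = 1/16 + 1/8 + 0 = 3/16
  P(S=1) = 0 + 1/16 + 1/4 = 5/16
  P(S=2) = 1/8 + 1/8 + 1/4 = 1/2
Marginal P(T) (column sums):
  P(T=0) = 1/16 + 0 + 1/8 = 3/16
  P(T=1) = 1/8 + 1/16 + 1/8 = 5/16
  P(T=2) = 0 + 1/4 + 1/4 = 1/2

H(S) = -[(3/16)·log₂(3/16) + (5/16)·log₂(5/16) + (1/2)·log₂(1/2)]
  = 0.4528 + 0.5244 + 0.5000
  = 1.4772 bits
H(T) = -[(3/16)·log₂(3/16) + (5/16)·log₂(5/16) + (1/2)·log₂(1/2)]
  = 0.4528 + 0.5244 + 0.5000
  = 1.4772 bits
H(S,T) = -[(1/16)·log₂(1/16) + (1/8)·log₂(1/8) + (1/16)·log₂(1/16) + (1/4)·log₂(1/4) + (1/8)·log₂(1/8) + (1/8)·log₂(1/8) + (1/4)·log₂(1/4)]
  = 0.2500 + 0.3750 + 0.2500 + 0.5000 + 0.3750 + 0.3750 + 0.5000
  = 2.6250 bits

I(S;T) = H(S) + H(T) - H(S,T)
  = 1.4772 + 1.4772 - 2.6250
  = 0.3294 bits

min(H(S), H(T)) = min(1.4772, 1.4772) = 1.4772 bits
Since 0.3294 ≤ 1.4772, the bound is satisfied ✓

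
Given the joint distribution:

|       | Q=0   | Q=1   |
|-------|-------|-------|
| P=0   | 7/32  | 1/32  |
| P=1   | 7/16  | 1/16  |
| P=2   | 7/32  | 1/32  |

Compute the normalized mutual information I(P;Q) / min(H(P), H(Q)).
Marginal P(P) (row sums):
  P(P=0) = 7/32 + 1/32 = 1/4
  P(P=1) = 7/16 + 1/16 = 1/2
  P(P=2) = 7/32 + 1/32 = 1/4
Marginal P(Q) (column sums):
  P(Q=0) = 7/32 + 7/16 + 7/32 = 7/8
  P(Q=1) = 1/32 + 1/16 + 1/32 = 1/8

H(P) = -[(1/4)·log₂(1/4) + (1/2)·log₂(1/2) + (1/4)·log₂(1/4)]
  = 0.5000 + 0.5000 + 0.5000
  = 1.5000 bits
H(Q) = -[(7/8)·log₂(7/8) + (1/8)·log₂(1/8)]
  = 0.1686 + 0.3750
  = 0.5436 bits
H(P,Q) = -[(7/32)·log₂(7/32) + (1/32)·log₂(1/32) + (7/16)·log₂(7/16) + (1/16)·log₂(1/16) + (7/32)·log₂(7/32) + (1/32)·log₂(1/32)]
  = 0.4796 + 0.1563 + 0.5218 + 0.2500 + 0.4796 + 0.1563
  = 2.0436 bits

I(P;Q) = H(P) + H(Q) - H(P,Q)
  = 1.5000 + 0.5436 - 2.0436
  = 0.0000 bits

min(H(P), H(Q)) = min(1.5000, 0.5436) = 0.5436 bits
Normalized MI = 0.0000 / 0.5436 = 0.0000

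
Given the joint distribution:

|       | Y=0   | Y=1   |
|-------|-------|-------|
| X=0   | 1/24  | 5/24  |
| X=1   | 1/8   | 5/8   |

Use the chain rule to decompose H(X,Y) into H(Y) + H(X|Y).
By the chain rule: H(X,Y) = H(Y) + H(X|Y)

Marginal P(Y) (column sums):
  P(Y=0) = 1/24 + 1/8 = 1/6
  P(Y=1) = 5/24 + 5/8 = 5/6
H(Y) = -[(1/6)·log₂(1/6) + (5/6)·log₂(5/6)]
  = 0.4308 + 0.2192
  = 0.6500 bits
H(X|Y) = -Σ P(X,Y)·log₂ P(X|Y), where P(X|Y) = P(X,Y) / P(Y)
  (X=0,Y=0): P(X|Y) = (1/24)/(1/6) = 1/4;  -(1/24)·log₂(1/4) = 0.0833
  (X=0,Y=1): P(X|Y) = (5/24)/(5/6) = 1/4;  -(5/24)·log₂(1/4) = 0.4167
  (X=1,Y=0): P(X|Y) = (1/8)/(1/6) = 3/4;  -(1/8)·log₂(3/4) = 0.0519
  (X=1,Y=1): P(X|Y) = (5/8)/(5/6) = 3/4;  -(5/8)·log₂(3/4) = 0.2594
H(X|Y) = 0.0833 + 0.4167 + 0.0519 + 0.2594
  = 0.8113 bits

H(X,Y) = H(Y) + H(X|Y) = 0.6500 + 0.8113 = 1.4613 bits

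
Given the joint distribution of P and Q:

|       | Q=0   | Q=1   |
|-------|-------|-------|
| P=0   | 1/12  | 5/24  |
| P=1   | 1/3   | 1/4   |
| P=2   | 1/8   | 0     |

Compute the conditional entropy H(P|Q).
Marginal P(Q) (column sums):
  P(Q=0) = 1/12 + 1/3 + 1/8 = 13/24
  P(Q=1) = 5/24 + 1/4 + 0 = 11/24

H(P|Q) = -Σ P(P,Q)·log₂ P(P|Q), where P(P|Q) = P(P,Q) / P(Q)
  (cells with P(P,Q) = 0 contribute 0)
  (P=0,Q=0): P(P|Q) = (1/12)/(13/24) = 2/13;  -(1/12)·log₂(2/13) = 0.2250
  (P=0,Q=1): P(P|Q) = (5/24)/(11/24) = 5/11;  -(5/24)·log₂(5/11) = 0.2370
  (P=1,Q=0): P(P|Q) = (1/3)/(13/24) = 8/13;  -(1/3)·log₂(8/13) = 0.2335
  (P=1,Q=1): P(P|Q) = (1/4)/(11/24) = 6/11;  -(1/4)·log₂(6/11) = 0.2186
  (P=2,Q=0): P(P|Q) = (1/8)/(13/24) = 3/13;  -(1/8)·log₂(3/13) = 0.2644
H(P|Q) = 0.2250 + 0.2370 + 0.2335 + 0.2186 + 0.2644
  = 1.1785 bits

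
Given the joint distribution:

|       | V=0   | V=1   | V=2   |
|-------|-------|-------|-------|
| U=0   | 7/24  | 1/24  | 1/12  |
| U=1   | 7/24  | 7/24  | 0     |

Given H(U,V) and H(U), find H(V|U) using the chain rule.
From the chain rule: H(U,V) = H(U) + H(V|U)
Therefore: H(V|U) = H(U,V) - H(U)

H(U,V) = -[(7/24)·log₂(7/24) + (1/24)·log₂(1/24) + (1/12)·log₂(1/12) + (7/24)·log₂(7/24) + (7/24)·log₂(7/24)]
  = 0.5185 + 0.1910 + 0.2987 + 0.5185 + 0.5185
  = 2.0452 bits
Marginal P(U) (row sums):
  P(U=0) = 7/24 + 1/24 + 1/12 = 5/12
  P(U=1) = 7/24 + 7/24 + 0 = 7/12
H(U) = -[(5/12)·log₂(5/12) + (7/12)·log₂(7/12)]
  = 0.5263 + 0.4536
  = 0.9799 bits

H(V|U) = 2.0452 - 0.9799 = 1.0653 bits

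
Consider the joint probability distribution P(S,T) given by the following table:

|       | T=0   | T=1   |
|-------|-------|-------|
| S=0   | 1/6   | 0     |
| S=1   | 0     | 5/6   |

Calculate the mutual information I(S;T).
Marginal P(S) (row sums):
  P(S=0) = 1/6 + 0 = 1/6
  P(S=1) = 0 + 5/6 = 5/6
Marginal P(T) (column sums):
  P(T=0) = 1/6 + 0 = 1/6
  P(T=1) = 0 + 5/6 = 5/6

H(S) = -[(1/6)·log₂(1/6) + (5/6)·log₂(5/6)]
  = 0.4308 + 0.2192
  = 0.6500 bits
H(T) = -[(1/6)·log₂(1/6) + (5/6)·log₂(5/6)]
  = 0.4308 + 0.2192
  = 0.6500 bits
H(S,T) = -[(1/6)·log₂(1/6) + (5/6)·log₂(5/6)]
  = 0.4308 + 0.2192
  = 0.6500 bits

I(S;T) = H(S) + H(T) - H(S,T)
  = 0.6500 + 0.6500 - 0.6500
  = 0.6500 bits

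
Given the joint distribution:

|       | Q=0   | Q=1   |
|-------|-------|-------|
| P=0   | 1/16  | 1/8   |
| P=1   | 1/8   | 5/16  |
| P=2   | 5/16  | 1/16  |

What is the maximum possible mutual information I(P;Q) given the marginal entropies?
The upper bound on mutual information is I(P;Q) ≤ min(H(P), H(Q)).

Marginal P(P) (row sums):
  P(P=0) = 1/16 + 1/8 = 3/16
  P(P=1) = 1/8 + 5/16 = 7/16
  P(P=2) = 5/16 + 1/16 = 3/8
Marginal P(Q) (column sums):
  P(Q=0) = 1/16 + 1/8 + 5/16 = 1/2
  P(Q=1) = 1/8 + 5/16 + 1/16 = 1/2

H(P) = -[(3/16)·log₂(3/16) + (7/16)·log₂(7/16) + (3/8)·log₂(3/8)]
  = 0.4528 + 0.5218 + 0.5306
  = 1.5052 bits
H(Q) = -[(1/2)·log₂(1/2) + (1/2)·log₂(1/2)]
  = 0.5000 + 0.5000
  = 1.0000 bits

Maximum possible I(P;Q) = min(1.5052, 1.0000) = 1.0000 bits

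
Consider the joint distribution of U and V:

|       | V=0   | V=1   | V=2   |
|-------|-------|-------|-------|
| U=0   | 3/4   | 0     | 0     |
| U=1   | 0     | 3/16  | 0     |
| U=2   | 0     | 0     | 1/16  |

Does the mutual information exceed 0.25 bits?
Marginal P(U) (row sums):
  P(U=0) = 3/4 + 0 + 0 = 3/4
  P(U=1) = 0 + 3/16 + 0 = 3/16
  P(U=2) = 0 + 0 + 1/16 = 1/16
Marginal P(V) (column sums):
  P(V=0) = 3/4 + 0 + 0 = 3/4
  P(V=1) = 0 + 3/16 + 0 = 3/16
  P(V=2) = 0 + 0 + 1/16 = 1/16

H(U) = -[(3/4)·log₂(3/4) + (3/16)·log₂(3/16) + (1/16)·log₂(1/16)]
  = 0.3113 + 0.4528 + 0.2500
  = 1.0141 bits
H(V) = -[(3/4)·log₂(3/4) + (3/16)·log₂(3/16) + (1/16)·log₂(1/16)]
  = 0.3113 + 0.4528 + 0.2500
  = 1.0141 bits
H(U,V) = -[(3/4)·log₂(3/4) + (3/16)·log₂(3/16) + (1/16)·log₂(1/16)]
  = 0.3113 + 0.4528 + 0.2500
  = 1.0141 bits

I(U;V) = H(U) + H(V) - H(U,V)
  = 1.0141 + 1.0141 - 1.0141
  = 1.0141 bits

Yes. I(U;V) = 1.0141 bits, which is > 0.25 bits.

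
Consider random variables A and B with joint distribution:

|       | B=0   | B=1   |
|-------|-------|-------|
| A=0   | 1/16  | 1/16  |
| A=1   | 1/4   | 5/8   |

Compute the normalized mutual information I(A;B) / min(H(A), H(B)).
Marginal P(A) (row sums):
  P(A=0) = 1/16 + 1/16 = 1/8
  P(A=1) = 1/4 + 5/8 = 7/8
Marginal P(B) (column sums):
  P(B=0) = 1/16 + 1/4 = 5/16
  P(B=1) = 1/16 + 5/8 = 11/16

H(A) = -[(1/8)·log₂(1/8) + (7/8)·log₂(7/8)]
  = 0.3750 + 0.1686
  = 0.5436 bits
H(B) = -[(5/16)·log₂(5/16) + (11/16)·log₂(11/16)]
  = 0.5244 + 0.3716
  = 0.8960 bits
H(A,B) = -[(1/16)·log₂(1/16) + (1/16)·log₂(1/16) + (1/4)·log₂(1/4) + (5/8)·log₂(5/8)]
  = 0.2500 + 0.2500 + 0.5000 + 0.4238
  = 1.4238 bits

I(A;B) = H(A) + H(B) - H(A,B)
  = 0.5436 + 0.8960 - 1.4238
  = 0.0158 bits

min(H(A), H(B)) = min(0.5436, 0.8960) = 0.5436 bits
Normalized MI = 0.0158 / 0.5436 = 0.0291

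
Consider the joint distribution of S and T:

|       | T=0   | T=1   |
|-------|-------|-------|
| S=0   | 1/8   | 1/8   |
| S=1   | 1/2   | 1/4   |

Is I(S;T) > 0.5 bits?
Marginal P(S) (row sums):
  P(S=0) = 1/8 + 1/8 = 1/4
  P(S=1) = 1/2 + 1/4 = 3/4
Marginal P(T) (column sums):
  P(T=0) = 1/8 + 1/2 = 5/8
  P(T=1) = 1/8 + 1/4 = 3/8

H(S) = -[(1/4)·log₂(1/4) + (3/4)·log₂(3/4)]
  = 0.5000 + 0.3113
  = 0.8113 bits
H(T) = -[(5/8)·log₂(5/8) + (3/8)·log₂(3/8)]
  = 0.4238 + 0.5306
  = 0.9544 bits
H(S,T) = -[(1/8)·log₂(1/8) + (1/8)·log₂(1/8) + (1/2)·log₂(1/2) + (1/4)·log₂(1/4)]
  = 0.3750 + 0.3750 + 0.5000 + 0.5000
  = 1.7500 bits

I(S;T) = H(S) + H(T) - H(S,T)
  = 0.8113 + 0.9544 - 1.7500
  = 0.0157 bits

No. I(S;T) = 0.0157 bits, which is ≤ 0.5 bits.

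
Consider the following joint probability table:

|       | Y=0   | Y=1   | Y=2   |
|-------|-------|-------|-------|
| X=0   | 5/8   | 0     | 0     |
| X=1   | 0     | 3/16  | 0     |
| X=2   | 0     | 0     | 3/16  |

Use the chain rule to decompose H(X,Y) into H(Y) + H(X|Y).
By the chain rule: H(X,Y) = H(Y) + H(X|Y)

Marginal P(Y) (column sums):
  P(Y=0) = 5/8 + 0 + 0 = 5/8
  P(Y=1) = 0 + 3/16 + 0 = 3/16
  P(Y=2) = 0 + 0 + 3/16 = 3/16
H(Y) = -[(5/8)·log₂(5/8) + (3/16)·log₂(3/16) + (3/16)·log₂(3/16)]
  = 0.4238 + 0.4528 + 0.4528
  = 1.3294 bits
H(X|Y) = -Σ P(X,Y)·log₂ P(X|Y), where P(X|Y) = P(X,Y) / P(Y)
  (cells with P(X,Y) = 0 contribute 0)
  (X=0,Y=0): P(X|Y) = (5/8)/(5/8) = 1;  -(5/8)·log₂(1) = 0.0000
  (X=1,Y=1): P(X|Y) = (3/16)/(3/16) = 1;  -(3/16)·log₂(1) = 0.0000
  (X=2,Y=2): P(X|Y) = (3/16)/(3/16) = 1;  -(3/16)·log₂(1) = 0.0000
H(X|Y) = 0.0000 + 0.0000 + 0.0000
  = 0.0000 bits

H(X,Y) = H(Y) + H(X|Y) = 1.3294 + 0.0000 = 1.3294 bits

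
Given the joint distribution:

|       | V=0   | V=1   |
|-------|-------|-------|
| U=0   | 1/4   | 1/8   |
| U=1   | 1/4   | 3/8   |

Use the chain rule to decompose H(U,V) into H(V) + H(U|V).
By the chain rule: H(U,V) = H(V) + H(U|V)

Marginal P(V) (column sums):
  P(V=0) = 1/4 + 1/4 = 1/2
  P(V=1) = 1/8 + 3/8 = 1/2
H(V) = -[(1/2)·log₂(1/2) + (1/2)·log₂(1/2)]
  = 0.5000 + 0.5000
  = 1.0000 bits
H(U|V) = -Σ P(U,V)·log₂ P(U|V), where P(U|V) = P(U,V) / P(V)
  (U=0,V=0): P(U|V) = (1/4)/(1/2) = 1/2;  -(1/4)·log₂(1/2) = 0.2500
  (U=0,V=1): P(U|V) = (1/8)/(1/2) = 1/4;  -(1/8)·log₂(1/4) = 0.2500
  (U=1,V=0): P(U|V) = (1/4)/(1/2) = 1/2;  -(1/4)·log₂(1/2) = 0.2500
  (U=1,V=1): P(U|V) = (3/8)/(1/2) = 3/4;  -(3/8)·log₂(3/4) = 0.1556
H(U|V) = 0.2500 + 0.2500 + 0.2500 + 0.1556
  = 0.9056 bits

H(U,V) = H(V) + H(U|V) = 1.0000 + 0.9056 = 1.9056 bits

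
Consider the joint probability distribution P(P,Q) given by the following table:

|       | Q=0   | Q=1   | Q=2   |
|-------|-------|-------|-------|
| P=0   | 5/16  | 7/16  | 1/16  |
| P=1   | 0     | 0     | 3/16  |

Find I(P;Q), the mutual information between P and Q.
Marginal P(P) (row sums):
  P(P=0) = 5/16 + 7/16 + 1/16 = 13/16
  P(P=1) = 0 + 0 + 3/16 = 3/16
Marginal P(Q) (column sums):
  P(Q=0) = 5/16 + 0 = 5/16
  P(Q=1) = 7/16 + 0 = 7/16
  P(Q=2) = 1/16 + 3/16 = 1/4

H(P) = -[(13/16)·log₂(13/16) + (3/16)·log₂(3/16)]
  = 0.2434 + 0.4528
  = 0.6962 bits
H(Q) = -[(5/16)·log₂(5/16) + (7/16)·log₂(7/16) + (1/4)·log₂(1/4)]
  = 0.5244 + 0.5218 + 0.5000
  = 1.5462 bits
H(P,Q) = -[(5/16)·log₂(5/16) + (7/16)·log₂(7/16) + (1/16)·log₂(1/16) + (3/16)·log₂(3/16)]
  = 0.5244 + 0.5218 + 0.2500 + 0.4528
  = 1.7490 bits

I(P;Q) = H(P) + H(Q) - H(P,Q)
  = 0.6962 + 1.5462 - 1.7490
  = 0.4934 bits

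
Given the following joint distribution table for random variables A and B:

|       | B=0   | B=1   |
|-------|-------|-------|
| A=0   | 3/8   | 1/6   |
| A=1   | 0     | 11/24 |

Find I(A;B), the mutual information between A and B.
Marginal P(A) (row sums):
  P(A=0) = 3/8 + 1/6 = 13/24
  P(A=1) = 0 + 11/24 = 11/24
Marginal P(B) (column sums):
  P(B=0) = 3/8 + 0 = 3/8
  P(B=1) = 1/6 + 11/24 = 5/8

H(A) = -[(13/24)·log₂(13/24) + (11/24)·log₂(11/24)]
  = 0.4791 + 0.5159
  = 0.9950 bits
H(B) = -[(3/8)·log₂(3/8) + (5/8)·log₂(5/8)]
  = 0.5306 + 0.4238
  = 0.9544 bits
H(A,B) = -[(3/8)·log₂(3/8) + (1/6)·log₂(1/6) + (11/24)·log₂(11/24)]
  = 0.5306 + 0.4308 + 0.5159
  = 1.4773 bits

I(A;B) = H(A) + H(B) - H(A,B)
  = 0.9950 + 0.9544 - 1.4773
  = 0.4721 bits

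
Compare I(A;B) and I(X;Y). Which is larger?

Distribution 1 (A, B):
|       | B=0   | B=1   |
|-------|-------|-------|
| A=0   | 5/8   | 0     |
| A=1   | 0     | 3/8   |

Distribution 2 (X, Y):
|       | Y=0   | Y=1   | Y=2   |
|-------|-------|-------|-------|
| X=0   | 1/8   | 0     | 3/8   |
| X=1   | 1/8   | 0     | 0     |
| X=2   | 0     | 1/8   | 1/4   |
Distribution 1 (A, B):
Marginal P(A) (row sums):
  P(A=0) = 5/8 + 0 = 5/8
  P(A=1) = 0 + 3/8 = 3/8
Marginal P(B) (column sums):
  P(B=0) = 5/8 + 0 = 5/8
  P(B=1) = 0 + 3/8 = 3/8

H(A) = -[(5/8)·log₂(5/8) + (3/8)·log₂(3/8)]
  = 0.4238 + 0.5306
  = 0.9544 bits
H(B) = -[(5/8)·log₂(5/8) + (3/8)·log₂(3/8)]
  = 0.4238 + 0.5306
  = 0.9544 bits
H(A,B) = -[(5/8)·log₂(5/8) + (3/8)·log₂(3/8)]
  = 0.4238 + 0.5306
  = 0.9544 bits

I(A;B) = H(A) + H(B) - H(A,B)
  = 0.9544 + 0.9544 - 0.9544
  = 0.9544 bits

Distribution 2 (X, Y):
Marginal P(X) (row sums):
  P(X=0) = 1/8 + 0 + 3/8 = 1/2
  P(X=1) = 1/8 + 0 + 0 = 1/8
  P(X=2) = 0 + 1/8 + 1/4 = 3/8
Marginal P(Y) (column sums):
  P(Y=0) = 1/8 + 1/8 + 0 = 1/4
  P(Y=1) = 0 + 0 + 1/8 = 1/8
  P(Y=2) = 3/8 + 0 + 1/4 = 5/8

H(X) = -[(1/2)·log₂(1/2) + (1/8)·log₂(1/8) + (3/8)·log₂(3/8)]
  = 0.5000 + 0.3750 + 0.5306
  = 1.4056 bits
H(Y) = -[(1/4)·log₂(1/4) + (1/8)·log₂(1/8) + (5/8)·log₂(5/8)]
  = 0.5000 + 0.3750 + 0.4238
  = 1.2988 bits
H(X,Y) = -[(1/8)·log₂(1/8) + (3/8)·log₂(3/8) + (1/8)·log₂(1/8) + (1/8)·log₂(1/8) + (1/4)·log₂(1/4)]
  = 0.3750 + 0.5306 + 0.3750 + 0.3750 + 0.5000
  = 2.1556 bits

I(X;Y) = H(X) + H(Y) - H(X,Y)
  = 1.4056 + 1.2988 - 2.1556
  = 0.5488 bits

I(A;B) = 0.9544 bits > I(X;Y) = 0.5488 bits, so (A, B) has the higher mutual information (stronger dependence).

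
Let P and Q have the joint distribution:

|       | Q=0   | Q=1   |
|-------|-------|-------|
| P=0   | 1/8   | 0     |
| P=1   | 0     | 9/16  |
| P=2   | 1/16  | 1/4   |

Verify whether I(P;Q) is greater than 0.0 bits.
Marginal P(P) (row sums):
  P(P=0) = 1/8 + 0 = 1/8
  P(P=1) = 0 + 9/16 = 9/16
  P(P=2) = 1/16 + 1/4 = 5/16
Marginal P(Q) (column sums):
  P(Q=0) = 1/8 + 0 + 1/16 = 3/16
  P(Q=1) = 0 + 9/16 + 1/4 = 13/16

H(P) = -[(1/8)·log₂(1/8) + (9/16)·log₂(9/16) + (5/16)·log₂(5/16)]
  = 0.3750 + 0.4669 + 0.5244
  = 1.3663 bits
H(Q) = -[(3/16)·log₂(3/16) + (13/16)·log₂(13/16)]
  = 0.4528 + 0.2434
  = 0.6962 bits
H(P,Q) = -[(1/8)·log₂(1/8) + (9/16)·log₂(9/16) + (1/16)·log₂(1/16) + (1/4)·log₂(1/4)]
  = 0.3750 + 0.4669 + 0.2500 + 0.5000
  = 1.5919 bits

I(P;Q) = H(P) + H(Q) - H(P,Q)
  = 1.3663 + 0.6962 - 1.5919
  = 0.4706 bits

Yes. I(P;Q) = 0.4706 bits, which is > 0.0 bits.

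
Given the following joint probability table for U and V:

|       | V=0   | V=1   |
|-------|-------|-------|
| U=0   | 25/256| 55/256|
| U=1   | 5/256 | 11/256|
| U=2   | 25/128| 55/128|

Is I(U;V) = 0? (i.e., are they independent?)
Marginal P(U) (row sums):
  P(U=0) = 25/256 + 55/256 = 5/16
  P(U=1) = 5/256 + 11/256 = 1/16
  P(U=2) = 25/128 + 55/128 = 5/8
Marginal P(V) (column sums):
  P(V=0) = 25/256 + 5/256 + 25/128 = 5/16
  P(V=1) = 55/256 + 11/256 + 55/128 = 11/16

U and V are independent iff P(U=i,V=j) = P(U=i)·P(V=j) for every cell.
  P(U=0)·P(V=0) = 5/16 × 5/16 = 25/256 = P(U=0,V=0) ✓
  P(U=0)·P(V=1) = 5/16 × 11/16 = 55/256 = P(U=0,V=1) ✓
  P(U=1)·P(V=0) = 1/16 × 5/16 = 5/256 = P(U=1,V=0) ✓
  P(U=1)·P(V=1) = 1/16 × 11/16 = 11/256 = P(U=1,V=1) ✓
  P(U=2)·P(V=0) = 5/8 × 5/16 = 25/128 = P(U=2,V=0) ✓
  P(U=2)·P(V=1) = 5/8 × 11/16 = 55/128 = P(U=2,V=1) ✓

Yes, U and V are independent: every cell factors, so I(U;V) = 0 bits.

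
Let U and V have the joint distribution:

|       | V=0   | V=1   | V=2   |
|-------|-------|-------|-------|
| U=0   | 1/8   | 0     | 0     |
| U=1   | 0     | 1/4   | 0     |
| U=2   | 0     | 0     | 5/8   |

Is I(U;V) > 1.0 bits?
Marginal P(U) (row sums):
  P(U=0) = 1/8 + 0 + 0 = 1/8
  P(U=1) = 0 + 1/4 + 0 = 1/4
  P(U=2) = 0 + 0 + 5/8 = 5/8
Marginal P(V) (column sums):
  P(V=0) = 1/8 + 0 + 0 = 1/8
  P(V=1) = 0 + 1/4 + 0 = 1/4
  P(V=2) = 0 + 0 + 5/8 = 5/8

H(U) = -[(1/8)·log₂(1/8) + (1/4)·log₂(1/4) + (5/8)·log₂(5/8)]
  = 0.3750 + 0.5000 + 0.4238
  = 1.2988 bits
H(V) = -[(1/8)·log₂(1/8) + (1/4)·log₂(1/4) + (5/8)·log₂(5/8)]
  = 0.3750 + 0.5000 + 0.4238
  = 1.2988 bits
H(U,V) = -[(1/8)·log₂(1/8) + (1/4)·log₂(1/4) + (5/8)·log₂(5/8)]
  = 0.3750 + 0.5000 + 0.4238
  = 1.2988 bits

I(U;V) = H(U) + H(V) - H(U,V)
  = 1.2988 + 1.2988 - 1.2988
  = 1.2988 bits

Yes. I(U;V) = 1.2988 bits, which is > 1.0 bits.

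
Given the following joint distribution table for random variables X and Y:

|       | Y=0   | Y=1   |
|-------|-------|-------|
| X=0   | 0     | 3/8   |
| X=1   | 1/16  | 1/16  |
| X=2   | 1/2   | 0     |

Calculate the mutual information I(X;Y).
Marginal P(X) (row sums):
  P(X=0) = 0 + 3/8 = 3/8
  P(X=1) = 1/16 + 1/16 = 1/8
  P(X=2) = 1/2 + 0 = 1/2
Marginal P(Y) (column sums):
  P(Y=0) = 0 + 1/16 + 1/2 = 9/16
  P(Y=1) = 3/8 + 1/16 + 0 = 7/16

H(X) = -[(3/8)·log₂(3/8) + (1/8)·log₂(1/8) + (1/2)·log₂(1/2)]
  = 0.5306 + 0.3750 + 0.5000
  = 1.4056 bits
H(Y) = -[(9/16)·log₂(9/16) + (7/16)·log₂(7/16)]
  = 0.4669 + 0.5218
  = 0.9887 bits
H(X,Y) = -[(3/8)·log₂(3/8) + (1/16)·log₂(1/16) + (1/16)·log₂(1/16) + (1/2)·log₂(1/2)]
  = 0.5306 + 0.2500 + 0.2500 + 0.5000
  = 1.5306 bits

I(X;Y) = H(X) + H(Y) - H(X,Y)
  = 1.4056 + 0.9887 - 1.5306
  = 0.8637 bits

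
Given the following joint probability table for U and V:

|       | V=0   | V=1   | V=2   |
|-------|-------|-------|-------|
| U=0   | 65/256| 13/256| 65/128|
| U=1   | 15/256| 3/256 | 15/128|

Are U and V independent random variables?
Marginal P(U) (row sums):
  P(U=0) = 65/256 + 13/256 + 65/128 = 13/16
  P(U=1) = 15/256 + 3/256 + 15/128 = 3/16
Marginal P(V) (column sums):
  P(V=0) = 65/256 + 15/256 = 5/16
  P(V=1) = 13/256 + 3/256 = 1/16
  P(V=2) = 65/128 + 15/128 = 5/8

U and V are independent iff P(U=i,V=j) = P(U=i)·P(V=j) for every cell.
  P(U=0)·P(V=0) = 13/16 × 5/16 = 65/256 = P(U=0,V=0) ✓
  P(U=0)·P(V=1) = 13/16 × 1/16 = 13/256 = P(U=0,V=1) ✓
  P(U=0)·P(V=2) = 13/16 × 5/8 = 65/128 = P(U=0,V=2) ✓
  P(U=1)·P(V=0) = 3/16 × 5/16 = 15/256 = P(U=1,V=0) ✓
  P(U=1)·P(V=1) = 3/16 × 1/16 = 3/256 = P(U=1,V=1) ✓
  P(U=1)·P(V=2) = 3/16 × 5/8 = 15/128 = P(U=1,V=2) ✓

Yes, U and V are independent: every cell factors, so I(U;V) = 0 bits.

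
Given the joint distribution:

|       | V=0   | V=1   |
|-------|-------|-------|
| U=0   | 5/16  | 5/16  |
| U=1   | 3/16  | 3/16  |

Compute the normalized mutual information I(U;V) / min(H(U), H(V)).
Marginal P(U) (row sums):
  P(U=0) = 5/16 + 5/16 = 5/8
  P(U=1) = 3/16 + 3/16 = 3/8
Marginal P(V) (column sums):
  P(V=0) = 5/16 + 3/16 = 1/2
  P(V=1) = 5/16 + 3/16 = 1/2

H(U) = -[(5/8)·log₂(5/8) + (3/8)·log₂(3/8)]
  = 0.4238 + 0.5306
  = 0.9544 bits
H(V) = -[(1/2)·log₂(1/2) + (1/2)·log₂(1/2)]
  = 0.5000 + 0.5000
  = 1.0000 bits
H(U,V) = -[(5/16)·log₂(5/16) + (5/16)·log₂(5/16) + (3/16)·log₂(3/16) + (3/16)·log₂(3/16)]
  = 0.5244 + 0.5244 + 0.4528 + 0.4528
  = 1.9544 bits

I(U;V) = H(U) + H(V) - H(U,V)
  = 0.9544 + 1.0000 - 1.9544
  = 0.0000 bits

min(H(U), H(V)) = min(0.9544, 1.0000) = 0.9544 bits
Normalized MI = 0.0000 / 0.9544 = 0.0000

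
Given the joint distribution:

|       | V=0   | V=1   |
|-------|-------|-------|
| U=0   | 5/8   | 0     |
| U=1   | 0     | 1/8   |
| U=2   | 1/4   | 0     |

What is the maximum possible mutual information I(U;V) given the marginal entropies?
The upper bound on mutual information is I(U;V) ≤ min(H(U), H(V)).

Marginal P(U) (row sums):
  P(U=0) = 5/8 + 0 = 5/8
  P(U=1) = 0 + 1/8 = 1/8
  P(U=2) = 1/4 + 0 = 1/4
Marginal P(V) (column sums):
  P(V=0) = 5/8 + 0 + 1/4 = 7/8
  P(V=1) = 0 + 1/8 + 0 = 1/8

H(U) = -[(5/8)·log₂(5/8) + (1/8)·log₂(1/8) + (1/4)·log₂(1/4)]
  = 0.4238 + 0.3750 + 0.5000
  = 1.2988 bits
H(V) = -[(7/8)·log₂(7/8) + (1/8)·log₂(1/8)]
  = 0.1686 + 0.3750
  = 0.5436 bits

Maximum possible I(U;V) = min(1.2988, 0.5436) = 0.5436 bits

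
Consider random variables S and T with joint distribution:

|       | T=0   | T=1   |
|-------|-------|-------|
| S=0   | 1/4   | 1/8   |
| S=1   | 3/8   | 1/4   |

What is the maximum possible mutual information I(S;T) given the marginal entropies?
The upper bound on mutual information is I(S;T) ≤ min(H(S), H(T)).

Marginal P(S) (row sums):
  P(S=0) = 1/4 + 1/8 = 3/8
  P(S=1) = 3/8 + 1/4 = 5/8
Marginal P(T) (column sums):
  P(T=0) = 1/4 + 3/8 = 5/8
  P(T=1) = 1/8 + 1/4 = 3/8

H(S) = -[(3/8)·log₂(3/8) + (5/8)·log₂(5/8)]
  = 0.5306 + 0.4238
  = 0.9544 bits
H(T) = -[(5/8)·log₂(5/8) + (3/8)·log₂(3/8)]
  = 0.4238 + 0.5306
  = 0.9544 bits

Maximum possible I(S;T) = min(0.9544, 0.9544) = 0.9544 bits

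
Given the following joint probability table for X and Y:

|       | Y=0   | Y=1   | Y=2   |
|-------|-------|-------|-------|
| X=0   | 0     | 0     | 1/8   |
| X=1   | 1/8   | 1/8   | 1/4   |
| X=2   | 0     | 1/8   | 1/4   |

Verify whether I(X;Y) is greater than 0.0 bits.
Marginal P(X) (row sums):
  P(X=0) = 0 + 0 + 1/8 = 1/8
  P(X=1) = 1/8 + 1/8 + 1/4 = 1/2
  P(X=2) = 0 + 1/8 + 1/4 = 3/8
Marginal P(Y) (column sums):
  P(Y=0) = 0 + 1/8 + 0 = 1/8
  P(Y=1) = 0 + 1/8 + 1/8 = 1/4
  P(Y=2) = 1/8 + 1/4 + 1/4 = 5/8

H(X) = -[(1/8)·log₂(1/8) + (1/2)·log₂(1/2) + (3/8)·log₂(3/8)]
  = 0.3750 + 0.5000 + 0.5306
  = 1.4056 bits
H(Y) = -[(1/8)·log₂(1/8) + (1/4)·log₂(1/4) + (5/8)·log₂(5/8)]
  = 0.3750 + 0.5000 + 0.4238
  = 1.2988 bits
H(X,Y) = -[(1/8)·log₂(1/8) + (1/8)·log₂(1/8) + (1/8)·log₂(1/8) + (1/4)·log₂(1/4) + (1/8)·log₂(1/8) + (1/4)·log₂(1/4)]
  = 0.3750 + 0.3750 + 0.3750 + 0.5000 + 0.3750 + 0.5000
  = 2.5000 bits

I(X;Y) = H(X) + H(Y) - H(X,Y)
  = 1.4056 + 1.2988 - 2.5000
  = 0.2044 bits

Yes. I(X;Y) = 0.2044 bits, which is > 0.0 bits.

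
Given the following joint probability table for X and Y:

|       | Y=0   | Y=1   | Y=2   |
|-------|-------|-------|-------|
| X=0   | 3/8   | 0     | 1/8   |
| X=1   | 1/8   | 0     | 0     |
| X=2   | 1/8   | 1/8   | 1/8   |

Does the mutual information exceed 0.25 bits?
Marginal P(X) (row sums):
  P(X=0) = 3/8 + 0 + 1/8 = 1/2
  P(X=1) = 1/8 + 0 + 0 = 1/8
  P(X=2) = 1/8 + 1/8 + 1/8 = 3/8
Marginal P(Y) (column sums):
  P(Y=0) = 3/8 + 1/8 + 1/8 = 5/8
  P(Y=1) = 0 + 0 + 1/8 = 1/8
  P(Y=2) = 1/8 + 0 + 1/8 = 1/4

H(X) = -[(1/2)·log₂(1/2) + (1/8)·log₂(1/8) + (3/8)·log₂(3/8)]
  = 0.5000 + 0.3750 + 0.5306
  = 1.4056 bits
H(Y) = -[(5/8)·log₂(5/8) + (1/8)·log₂(1/8) + (1/4)·log₂(1/4)]
  = 0.4238 + 0.3750 + 0.5000
  = 1.2988 bits
H(X,Y) = -[(3/8)·log₂(3/8) + (1/8)·log₂(1/8) + (1/8)·log₂(1/8) + (1/8)·log₂(1/8) + (1/8)·log₂(1/8) + (1/8)·log₂(1/8)]
  = 0.5306 + 0.3750 + 0.3750 + 0.3750 + 0.3750 + 0.3750
  = 2.4056 bits

I(X;Y) = H(X) + H(Y) - H(X,Y)
  = 1.4056 + 1.2988 - 2.4056
  = 0.2988 bits

Yes. I(X;Y) = 0.2988 bits, which is > 0.25 bits.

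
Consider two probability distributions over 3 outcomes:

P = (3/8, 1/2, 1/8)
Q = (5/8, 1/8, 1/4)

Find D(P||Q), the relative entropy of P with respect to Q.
D(P||Q) = Σ P(i) log₂(P(i)/Q(i))
  i=0: (3/8) × log₂((3/8)/(5/8)) = (3/8) × log₂(3/5) = -0.2764
  i=1: (1/2) × log₂((1/2)/(1/8)) = (1/2) × log₂(4) = 1.0000
  i=2: (1/8) × log₂((1/8)/(1/4)) = (1/8) × log₂(1/2) = -0.1250
D(P||Q) = -0.2764 + 1.0000 - 0.1250
  = 0.5986 bits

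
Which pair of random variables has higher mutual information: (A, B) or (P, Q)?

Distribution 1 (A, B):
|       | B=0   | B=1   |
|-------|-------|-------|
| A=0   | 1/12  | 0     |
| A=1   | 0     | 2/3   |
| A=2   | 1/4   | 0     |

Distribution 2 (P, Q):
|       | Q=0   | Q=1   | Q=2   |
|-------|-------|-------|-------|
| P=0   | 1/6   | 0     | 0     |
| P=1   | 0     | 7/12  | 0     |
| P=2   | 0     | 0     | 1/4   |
Distribution 1 (A, B):
Marginal P(A) (row sums):
  P(A=0) = 1/12 + 0 = 1/12
  P(A=1) = 0 + 2/3 = 2/3
  P(A=2) = 1/4 + 0 = 1/4
Marginal P(B) (column sums):
  P(B=0) = 1/12 + 0 + 1/4 = 1/3
  P(B=1) = 0 + 2/3 + 0 = 2/3

H(A) = -[(1/12)·log₂(1/12) + (2/3)·log₂(2/3) + (1/4)·log₂(1/4)]
  = 0.2987 + 0.3900 + 0.5000
  = 1.1887 bits
H(B) = -[(1/3)·log₂(1/3) + (2/3)·log₂(2/3)]
  = 0.5283 + 0.3900
  = 0.9183 bits
H(A,B) = -[(1/12)·log₂(1/12) + (2/3)·log₂(2/3) + (1/4)·log₂(1/4)]
  = 0.2987 + 0.3900 + 0.5000
  = 1.1887 bits

I(A;B) = H(A) + H(B) - H(A,B)
  = 1.1887 + 0.9183 - 1.1887
  = 0.9183 bits

Distribution 2 (P, Q):
Marginal P(P) (row sums):
  P(P=0) = 1/6 + 0 + 0 = 1/6
  P(P=1) = 0 + 7/12 + 0 = 7/12
  P(P=2) = 0 + 0 + 1/4 = 1/4
Marginal P(Q) (column sums):
  P(Q=0) = 1/6 + 0 + 0 = 1/6
  P(Q=1) = 0 + 7/12 + 0 = 7/12
  P(Q=2) = 0 + 0 + 1/4 = 1/4

H(P) = -[(1/6)·log₂(1/6) + (7/12)·log₂(7/12) + (1/4)·log₂(1/4)]
  = 0.4308 + 0.4536 + 0.5000
  = 1.3844 bits
H(Q) = -[(1/6)·log₂(1/6) + (7/12)·log₂(7/12) + (1/4)·log₂(1/4)]
  = 0.4308 + 0.4536 + 0.5000
  = 1.3844 bits
H(P,Q) = -[(1/6)·log₂(1/6) + (7/12)·log₂(7/12) + (1/4)·log₂(1/4)]
  = 0.4308 + 0.4536 + 0.5000
  = 1.3844 bits

I(P;Q) = H(P) + H(Q) - H(P,Q)
  = 1.3844 + 1.3844 - 1.3844
  = 1.3844 bits

I(P;Q) = 1.3844 bits > I(A;B) = 0.9183 bits, so (P, Q) has the higher mutual information (stronger dependence).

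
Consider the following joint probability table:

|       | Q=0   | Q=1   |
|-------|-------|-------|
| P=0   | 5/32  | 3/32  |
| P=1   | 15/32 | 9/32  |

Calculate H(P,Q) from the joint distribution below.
H(P,Q) = -Σ P(P,Q) log₂ P(P,Q), summed over the non-zero cells:
H(P,Q) = -[(5/32)·log₂(5/32) + (3/32)·log₂(3/32) + (15/32)·log₂(15/32) + (9/32)·log₂(9/32)]
  = 0.4184 + 0.3202 + 0.5124 + 0.5147
  = 1.7657 bits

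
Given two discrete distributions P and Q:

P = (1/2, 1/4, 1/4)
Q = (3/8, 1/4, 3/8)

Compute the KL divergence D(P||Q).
D(P||Q) = Σ P(i) log₂(P(i)/Q(i))
  i=0: (1/2) × log₂((1/2)/(3/8)) = (1/2) × log₂(4/3) = 0.2075
  i=1: (1/4) × log₂((1/4)/(1/4)) = (1/4) × log₂(1) = 0.0000
  i=2: (1/4) × log₂((1/4)/(3/8)) = (1/4) × log₂(2/3) = -0.1462
D(P||Q) = 0.2075 + 0.0000 - 0.1462
  = 0.0613 bits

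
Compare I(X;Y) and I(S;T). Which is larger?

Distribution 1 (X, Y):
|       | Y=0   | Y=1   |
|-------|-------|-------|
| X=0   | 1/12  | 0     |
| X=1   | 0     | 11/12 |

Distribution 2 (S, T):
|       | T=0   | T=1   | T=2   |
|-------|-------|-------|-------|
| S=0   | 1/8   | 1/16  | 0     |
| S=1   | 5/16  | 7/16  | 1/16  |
Distribution 1 (X, Y):
Marginal P(X) (row sums):
  P(X=0) = 1/12 + 0 = 1/12
  P(X=1) = 0 + 11/12 = 11/12
Marginal P(Y) (column sums):
  P(Y=0) = 1/12 + 0 = 1/12
  P(Y=1) = 0 + 11/12 = 11/12

H(X) = -[(1/12)·log₂(1/12) + (11/12)·log₂(11/12)]
  = 0.2987 + 0.1151
  = 0.4138 bits
H(Y) = -[(1/12)·log₂(1/12) + (11/12)·log₂(11/12)]
  = 0.2987 + 0.1151
  = 0.4138 bits
H(X,Y) = -[(1/12)·log₂(1/12) + (11/12)·log₂(11/12)]
  = 0.2987 + 0.1151
  = 0.4138 bits

I(X;Y) = H(X) + H(Y) - H(X,Y)
  = 0.4138 + 0.4138 - 0.4138
  = 0.4138 bits

Distribution 2 (S, T):
Marginal P(S) (row sums):
  P(S=0) = 1/8 + 1/16 + 0 = 3/16
  P(S=1) = 5/16 + 7/16 + 1/16 = 13/16
Marginal P(T) (column sums):
  P(T=0) = 1/8 + 5/16 = 7/16
  P(T=1) = 1/16 + 7/16 = 1/2
  P(T=2) = 0 + 1/16 = 1/16

H(S) = -[(3/16)·log₂(3/16) + (13/16)·log₂(13/16)]
  = 0.4528 + 0.2434
  = 0.6962 bits
H(T) = -[(7/16)·log₂(7/16) + (1/2)·log₂(1/2) + (1/16)·log₂(1/16)]
  = 0.5218 + 0.5000 + 0.2500
  = 1.2718 bits
H(S,T) = -[(1/8)·log₂(1/8) + (1/16)·log₂(1/16) + (5/16)·log₂(5/16) + (7/16)·log₂(7/16) + (1/16)·log₂(1/16)]
  = 0.3750 + 0.2500 + 0.5244 + 0.5218 + 0.2500
  = 1.9212 bits

I(S;T) = H(S) + H(T) - H(S,T)
  = 0.6962 + 1.2718 - 1.9212
  = 0.0468 bits

I(X;Y) = 0.4138 bits > I(S;T) = 0.0468 bits, so (X, Y) has the higher mutual information (stronger dependence).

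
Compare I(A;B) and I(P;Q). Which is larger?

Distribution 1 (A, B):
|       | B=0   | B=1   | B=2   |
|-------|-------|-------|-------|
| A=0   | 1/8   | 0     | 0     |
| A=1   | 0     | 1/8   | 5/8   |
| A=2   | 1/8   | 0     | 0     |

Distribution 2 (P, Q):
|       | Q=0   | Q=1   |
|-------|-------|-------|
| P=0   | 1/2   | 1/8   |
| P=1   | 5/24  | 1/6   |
Distribution 1 (A, B):
Marginal P(A) (row sums):
  P(A=0) = 1/8 + 0 + 0 = 1/8
  P(A=1) = 0 + 1/8 + 5/8 = 3/4
  P(A=2) = 1/8 + 0 + 0 = 1/8
Marginal P(B) (column sums):
  P(B=0) = 1/8 + 0 + 1/8 = 1/4
  P(B=1) = 0 + 1/8 + 0 = 1/8
  P(B=2) = 0 + 5/8 + 0 = 5/8

H(A) = -[(1/8)·log₂(1/8) + (3/4)·log₂(3/4) + (1/8)·log₂(1/8)]
  = 0.3750 + 0.3113 + 0.3750
  = 1.0613 bits
H(B) = -[(1/4)·log₂(1/4) + (1/8)·log₂(1/8) + (5/8)·log₂(5/8)]
  = 0.5000 + 0.3750 + 0.4238
  = 1.2988 bits
H(A,B) = -[(1/8)·log₂(1/8) + (1/8)·log₂(1/8) + (5/8)·log₂(5/8) + (1/8)·log₂(1/8)]
  = 0.3750 + 0.3750 + 0.4238 + 0.3750
  = 1.5488 bits

I(A;B) = H(A) + H(B) - H(A,B)
  = 1.0613 + 1.2988 - 1.5488
  = 0.8113 bits

Distribution 2 (P, Q):
Marginal P(P) (row sums):
  P(P=0) = 1/2 + 1/8 = 5/8
  P(P=1) = 5/24 + 1/6 = 3/8
Marginal P(Q) (column sums):
  P(Q=0) = 1/2 + 5/24 = 17/24
  P(Q=1) = 1/8 + 1/6 = 7/24

H(P) = -[(5/8)·log₂(5/8) + (3/8)·log₂(3/8)]
  = 0.4238 + 0.5306
  = 0.9544 bits
H(Q) = -[(17/24)·log₂(17/24) + (7/24)·log₂(7/24)]
  = 0.3524 + 0.5185
  = 0.8709 bits
H(P,Q) = -[(1/2)·log₂(1/2) + (1/8)·log₂(1/8) + (5/24)·log₂(5/24) + (1/6)·log₂(1/6)]
  = 0.5000 + 0.3750 + 0.4715 + 0.4308
  = 1.7773 bits

I(P;Q) = H(P) + H(Q) - H(P,Q)
  = 0.9544 + 0.8709 - 1.7773
  = 0.0480 bits

I(A;B) = 0.8113 bits > I(P;Q) = 0.0480 bits, so (A, B) has the higher mutual information (stronger dependence).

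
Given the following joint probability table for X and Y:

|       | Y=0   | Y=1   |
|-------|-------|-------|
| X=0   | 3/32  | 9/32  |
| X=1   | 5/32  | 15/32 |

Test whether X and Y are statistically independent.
Marginal P(X) (row sums):
  P(X=0) = 3/32 + 9/32 = 3/8
  P(X=1) = 5/32 + 15/32 = 5/8
Marginal P(Y) (column sums):
  P(Y=0) = 3/32 + 5/32 = 1/4
  P(Y=1) = 9/32 + 15/32 = 3/4

X and Y are independent iff P(X=i,Y=j) = P(X=i)·P(Y=j) for every cell.
  P(X=0)·P(Y=0) = 3/8 × 1/4 = 3/32 = P(X=0,Y=0) ✓
  P(X=0)·P(Y=1) = 3/8 × 3/4 = 9/32 = P(X=0,Y=1) ✓
  P(X=1)·P(Y=0) = 5/8 × 1/4 = 5/32 = P(X=1,Y=0) ✓
  P(X=1)·P(Y=1) = 5/8 × 3/4 = 15/32 = P(X=1,Y=1) ✓

Yes, X and Y are independent: every cell factors, so I(X;Y) = 0 bits.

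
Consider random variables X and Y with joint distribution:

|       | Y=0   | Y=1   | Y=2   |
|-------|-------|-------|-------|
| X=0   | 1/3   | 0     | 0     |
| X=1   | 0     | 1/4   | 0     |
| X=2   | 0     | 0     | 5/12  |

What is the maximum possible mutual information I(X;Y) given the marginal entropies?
The upper bound on mutual information is I(X;Y) ≤ min(H(X), H(Y)).

Marginal P(X) (row sums):
  P(X=0) = 1/3 + 0 + 0 = 1/3
  P(X=1) = 0 + 1/4 + 0 = 1/4
  P(X=2) = 0 + 0 + 5/12 = 5/12
Marginal P(Y) (column sums):
  P(Y=0) = 1/3 + 0 + 0 = 1/3
  P(Y=1) = 0 + 1/4 + 0 = 1/4
  P(Y=2) = 0 + 0 + 5/12 = 5/12

H(X) = -[(1/3)·log₂(1/3) + (1/4)·log₂(1/4) + (5/12)·log₂(5/12)]
  = 0.5283 + 0.5000 + 0.5263
  = 1.5546 bits
H(Y) = -[(1/3)·log₂(1/3) + (1/4)·log₂(1/4) + (5/12)·log₂(5/12)]
  = 0.5283 + 0.5000 + 0.5263
  = 1.5546 bits

Maximum possible I(X;Y) = min(1.5546, 1.5546) = 1.5546 bits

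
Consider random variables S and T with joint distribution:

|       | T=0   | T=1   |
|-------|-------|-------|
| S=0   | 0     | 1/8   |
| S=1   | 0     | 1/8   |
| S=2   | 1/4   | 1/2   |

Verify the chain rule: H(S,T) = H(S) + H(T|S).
Left side:
H(S,T) = -[(1/8)·log₂(1/8) + (1/8)·log₂(1/8) + (1/4)·log₂(1/4) + (1/2)·log₂(1/2)]
  = 0.3750 + 0.3750 + 0.5000 + 0.5000
  = 1.7500 bits

Right side:
Marginal P(S) (row sums):
  P(S=0) = 0 + 1/8 = 1/8
  P(S=1) = 0 + 1/8 = 1/8
  P(S=2) = 1/4 + 1/2 = 3/4
H(S) = -[(1/8)·log₂(1/8) + (1/8)·log₂(1/8) + (3/4)·log₂(3/4)]
  = 0.3750 + 0.3750 + 0.3113
  = 1.0613 bits
H(T|S) = -Σ P(S,T)·log₂ P(T|S), where P(T|S) = P(S,T) / P(S)
  (cells with P(S,T) = 0 contribute 0)
  (S=0,T=1): P(T|S) = (1/8)/(1/8) = 1;  -(1/8)·log₂(1) = 0.0000
  (S=1,T=1): P(T|S) = (1/8)/(1/8) = 1;  -(1/8)·log₂(1) = 0.0000
  (S=2,T=0): P(T|S) = (1/4)/(3/4) = 1/3;  -(1/4)·log₂(1/3) = 0.3962
  (S=2,T=1): P(T|S) = (1/2)/(3/4) = 2/3;  -(1/2)·log₂(2/3) = 0.2925
H(T|S) = 0.0000 + 0.0000 + 0.3962 + 0.2925
  = 0.6887 bits
H(S) + H(T|S) = 1.0613 + 0.6887 = 1.7500 bits

Both sides equal 1.7500 bits, so the chain rule holds ✓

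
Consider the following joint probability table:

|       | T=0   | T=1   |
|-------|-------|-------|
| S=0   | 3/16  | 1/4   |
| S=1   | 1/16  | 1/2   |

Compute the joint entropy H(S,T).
H(S,T) = -Σ P(S,T) log₂ P(S,T), summed over the non-zero cells:
H(S,T) = -[(3/16)·log₂(3/16) + (1/4)·log₂(1/4) + (1/16)·log₂(1/16) + (1/2)·log₂(1/2)]
  = 0.4528 + 0.5000 + 0.2500 + 0.5000
  = 1.7028 bits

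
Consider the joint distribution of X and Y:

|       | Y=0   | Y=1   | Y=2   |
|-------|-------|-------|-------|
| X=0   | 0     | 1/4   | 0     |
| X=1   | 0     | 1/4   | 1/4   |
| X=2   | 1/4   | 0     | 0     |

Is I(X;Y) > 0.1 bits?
Marginal P(X) (row sums):
  P(X=0) = 0 + 1/4 + 0 = 1/4
  P(X=1) = 0 + 1/4 + 1/4 = 1/2
  P(X=2) = 1/4 + 0 + 0 = 1/4
Marginal P(Y) (column sums):
  P(Y=0) = 0 + 0 + 1/4 = 1/4
  P(Y=1) = 1/4 + 1/4 + 0 = 1/2
  P(Y=2) = 0 + 1/4 + 0 = 1/4

H(X) = -[(1/4)·log₂(1/4) + (1/2)·log₂(1/2) + (1/4)·log₂(1/4)]
  = 0.5000 + 0.5000 + 0.5000
  = 1.5000 bits
H(Y) = -[(1/4)·log₂(1/4) + (1/2)·log₂(1/2) + (1/4)·log₂(1/4)]
  = 0.5000 + 0.5000 + 0.5000
  = 1.5000 bits
H(X,Y) = -[(1/4)·log₂(1/4) + (1/4)·log₂(1/4) + (1/4)·log₂(1/4) + (1/4)·log₂(1/4)]
  = 0.5000 + 0.5000 + 0.5000 + 0.5000
  = 2.0000 bits

I(X;Y) = H(X) + H(Y) - H(X,Y)
  = 1.5000 + 1.5000 - 2.0000
  = 1.0000 bits

Yes. I(X;Y) = 1.0000 bits, which is > 0.1 bits.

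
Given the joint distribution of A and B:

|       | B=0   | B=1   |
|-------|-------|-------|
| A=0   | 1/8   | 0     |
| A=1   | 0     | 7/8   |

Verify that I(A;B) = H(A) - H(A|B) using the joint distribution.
Left side, from I(A;B) = H(A) + H(B) - H(A,B):
Marginal P(A) (row sums):
  P(A=0) = 1/8 + 0 = 1/8
  P(A=1) = 0 + 7/8 = 7/8
Marginal P(B) (column sums):
  P(B=0) = 1/8 + 0 = 1/8
  P(B=1) = 0 + 7/8 = 7/8

H(A) = -[(1/8)·log₂(1/8) + (7/8)·log₂(7/8)]
  = 0.3750 + 0.1686
  = 0.5436 bits
H(B) = -[(1/8)·log₂(1/8) + (7/8)·log₂(7/8)]
  = 0.3750 + 0.1686
  = 0.5436 bits
H(A,B) = -[(1/8)·log₂(1/8) + (7/8)·log₂(7/8)]
  = 0.3750 + 0.1686
  = 0.5436 bits

I(A;B) = H(A) + H(B) - H(A,B)
  = 0.5436 + 0.5436 - 0.5436
  = 0.5436 bits

Right side, with H(A|B) computed directly from the conditional probabilities:
H(A|B) = -Σ P(A,B)·log₂ P(A|B), where P(A|B) = P(A,B) / P(B)
  (cells with P(A,B) = 0 contribute 0)
  (A=0,B=0): P(A|B) = (1/8)/(1/8) = 1;  -(1/8)·log₂(1) = 0.0000
  (A=1,B=1): P(A|B) = (7/8)/(7/8) = 1;  -(7/8)·log₂(1) = 0.0000
H(A|B) = 0.0000 + 0.0000
  = 0.0000 bits
H(A) - H(A|B) = 0.5436 - 0.0000 = 0.5436 bits

Both sides equal 0.5436 bits, so I(A;B) = H(A) - H(A|B) ✓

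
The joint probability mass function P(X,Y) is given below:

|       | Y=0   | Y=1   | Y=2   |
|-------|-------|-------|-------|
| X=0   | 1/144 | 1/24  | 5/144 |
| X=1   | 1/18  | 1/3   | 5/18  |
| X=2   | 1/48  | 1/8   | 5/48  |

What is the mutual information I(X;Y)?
Marginal P(X) (row sums):
  P(X=0) = 1/144 + 1/24 + 5/144 = 1/12
  P(X=1) = 1/18 + 1/3 + 5/18 = 2/3
  P(X=2) = 1/48 + 1/8 + 5/48 = 1/4
Marginal P(Y) (column sums):
  P(Y=0) = 1/144 + 1/18 + 1/48 = 1/12
  P(Y=1) = 1/24 + 1/3 + 1/8 = 1/2
  P(Y=2) = 5/144 + 5/18 + 5/48 = 5/12

H(X) = -[(1/12)·log₂(1/12) + (2/3)·log₂(2/3) + (1/4)·log₂(1/4)]
  = 0.2987 + 0.3900 + 0.5000
  = 1.1887 bits
H(Y) = -[(1/12)·log₂(1/12) + (1/2)·log₂(1/2) + (5/12)·log₂(5/12)]
  = 0.2987 + 0.5000 + 0.5263
  = 1.3250 bits
H(X,Y) = -[(1/144)·log₂(1/144) + (1/24)·log₂(1/24) + (5/144)·log₂(5/144) + (1/18)·log₂(1/18) + (1/3)·log₂(1/3) + (5/18)·log₂(5/18) + (1/48)·log₂(1/48) + (1/8)·log₂(1/8) + (5/48)·log₂(5/48)]
  = 0.0498 + 0.1910 + 0.1683 + 0.2317 + 0.5283 + 0.5133 + 0.1164 + 0.3750 + 0.3399
  = 2.5137 bits

I(X;Y) = H(X) + H(Y) - H(X,Y)
  = 1.1887 + 1.3250 - 2.5137
  = 0.0000 bits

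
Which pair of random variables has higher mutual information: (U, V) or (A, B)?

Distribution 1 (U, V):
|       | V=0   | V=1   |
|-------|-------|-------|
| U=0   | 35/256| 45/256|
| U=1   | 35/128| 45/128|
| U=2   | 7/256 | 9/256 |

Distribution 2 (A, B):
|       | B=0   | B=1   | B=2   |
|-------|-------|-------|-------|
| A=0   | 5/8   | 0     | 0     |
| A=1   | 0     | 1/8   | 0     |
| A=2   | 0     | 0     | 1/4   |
Distribution 1 (U, V):
Marginal P(U) (row sums):
  P(U=0) = 35/256 + 45/256 = 5/16
  P(U=1) = 35/128 + 45/128 = 5/8
  P(U=2) = 7/256 + 9/256 = 1/16
Marginal P(V) (column sums):
  P(V=0) = 35/256 + 35/128 + 7/256 = 7/16
  P(V=1) = 45/256 + 45/128 + 9/256 = 9/16

H(U) = -[(5/16)·log₂(5/16) + (5/8)·log₂(5/8) + (1/16)·log₂(1/16)]
  = 0.5244 + 0.4238 + 0.2500
  = 1.1982 bits
H(V) = -[(7/16)·log₂(7/16) + (9/16)·log₂(9/16)]
  = 0.5218 + 0.4669
  = 0.9887 bits
H(U,V) = -[(35/256)·log₂(35/256) + (45/256)·log₂(45/256) + (35/128)·log₂(35/128) + (45/128)·log₂(45/128) + (7/256)·log₂(7/256) + (9/256)·log₂(9/256)]
  = 0.3925 + 0.4409 + 0.5115 + 0.5302 + 0.1420 + 0.1698
  = 2.1869 bits

I(U;V) = H(U) + H(V) - H(U,V)
  = 1.1982 + 0.9887 - 2.1869
  = 0.0000 bits

Distribution 2 (A, B):
Marginal P(A) (row sums):
  P(A=0) = 5/8 + 0 + 0 = 5/8
  P(A=1) = 0 + 1/8 + 0 = 1/8
  P(A=2) = 0 + 0 + 1/4 = 1/4
Marginal P(B) (column sums):
  P(B=0) = 5/8 + 0 + 0 = 5/8
  P(B=1) = 0 + 1/8 + 0 = 1/8
  P(B=2) = 0 + 0 + 1/4 = 1/4

H(A) = -[(5/8)·log₂(5/8) + (1/8)·log₂(1/8) + (1/4)·log₂(1/4)]
  = 0.4238 + 0.3750 + 0.5000
  = 1.2988 bits
H(B) = -[(5/8)·log₂(5/8) + (1/8)·log₂(1/8) + (1/4)·log₂(1/4)]
  = 0.4238 + 0.3750 + 0.5000
  = 1.2988 bits
H(A,B) = -[(5/8)·log₂(5/8) + (1/8)·log₂(1/8) + (1/4)·log₂(1/4)]
  = 0.4238 + 0.3750 + 0.5000
  = 1.2988 bits

I(A;B) = H(A) + H(B) - H(A,B)
  = 1.2988 + 1.2988 - 1.2988
  = 1.2988 bits

I(A;B) = 1.2988 bits > I(U;V) = 0.0000 bits, so (A, B) has the higher mutual information (stronger dependence).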